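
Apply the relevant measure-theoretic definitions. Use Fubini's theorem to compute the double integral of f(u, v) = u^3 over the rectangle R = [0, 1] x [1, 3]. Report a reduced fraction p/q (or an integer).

f(u, v) is a tensor product of a function of u and a function of v, and both factors are bounded continuous (hence Lebesgue integrable) on the rectangle, so Fubini's theorem applies:
  integral_R f d(m x m) = (integral_a1^b1 u^3 du) * (integral_a2^b2 1 dv).
Inner integral in u: integral_{0}^{1} u^3 du = (1^4 - 0^4)/4
  = 1/4.
Inner integral in v: integral_{1}^{3} 1 dv = (3^1 - 1^1)/1
  = 2.
Product: (1/4) * (2) = 1/2.

1/2


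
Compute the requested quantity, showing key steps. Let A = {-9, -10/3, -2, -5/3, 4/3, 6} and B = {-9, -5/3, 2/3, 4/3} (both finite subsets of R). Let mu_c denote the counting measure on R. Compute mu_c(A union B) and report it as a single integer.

Counting measure on a finite set equals cardinality. By inclusion-exclusion, |A union B| = |A| + |B| - |A cap B|.
|A| = 6, |B| = 4, |A cap B| = 3.
So mu_c(A union B) = 6 + 4 - 3 = 7.

7


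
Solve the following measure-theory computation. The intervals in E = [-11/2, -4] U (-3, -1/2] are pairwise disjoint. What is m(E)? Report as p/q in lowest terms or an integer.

For pairwise disjoint intervals, m(union_i I_i) = sum_i m(I_i),
and m is invariant under swapping open/closed endpoints (single points have measure 0).
So m(E) = sum_i (b_i - a_i).
  I_1 has length -4 - (-11/2) = 3/2.
  I_2 has length -1/2 - (-3) = 5/2.
Summing:
  m(E) = 3/2 + 5/2 = 4.

4


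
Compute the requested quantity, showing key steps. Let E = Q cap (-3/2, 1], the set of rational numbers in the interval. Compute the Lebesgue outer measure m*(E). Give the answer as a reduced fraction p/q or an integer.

Q cap (-3/2, 1] is countable; list its elements as q_1, q_2, ... . Fix eps > 0 and cover the k-th point by an interval of length eps * 2^(-k). The cover has total length eps * sum_{k>=1} 2^(-k) = eps, so by definition of outer measure m*(Q cap (-3/2, 1]) <= eps. Since eps was arbitrary and m* >= 0, the outer measure is 0.

0


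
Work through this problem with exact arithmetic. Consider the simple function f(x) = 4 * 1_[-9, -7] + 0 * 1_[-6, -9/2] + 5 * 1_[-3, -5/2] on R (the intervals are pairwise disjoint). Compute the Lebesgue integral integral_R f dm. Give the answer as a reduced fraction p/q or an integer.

For a simple function f = sum_i c_i * 1_{A_i} with disjoint A_i,
  integral f dm = sum_i c_i * m(A_i).
Lengths of the A_i:
  m(A_1) = -7 - (-9) = 2.
  m(A_2) = -9/2 - (-6) = 3/2.
  m(A_3) = -5/2 - (-3) = 1/2.
Contributions c_i * m(A_i):
  (4) * (2) = 8.
  (0) * (3/2) = 0.
  (5) * (1/2) = 5/2.
Total: 8 + 0 + 5/2 = 21/2.

21/2


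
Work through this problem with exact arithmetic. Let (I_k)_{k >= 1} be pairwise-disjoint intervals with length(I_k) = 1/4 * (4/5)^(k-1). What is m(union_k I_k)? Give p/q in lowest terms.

By countable additivity of the Lebesgue measure on pairwise disjoint measurable sets,
  m(union_{k >= 1} I_k) = sum_{k >= 1} m(I_k) = sum_{k >= 1} a * r^(k-1),
  with a = 1/4 and r = 4/5.
Since 0 < r = 4/5 < 1, the geometric series converges:
  sum_{k >= 1} a * r^(k-1) = a / (1 - r).
  = 1/4 / (1 - 4/5)
  = 1/4 / (1/5)
  = 5/4.

5/4


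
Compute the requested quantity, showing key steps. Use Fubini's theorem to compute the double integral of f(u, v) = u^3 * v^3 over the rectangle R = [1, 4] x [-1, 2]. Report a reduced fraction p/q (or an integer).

f(u, v) is a tensor product of a function of u and a function of v, and both factors are bounded continuous (hence Lebesgue integrable) on the rectangle, so Fubini's theorem applies:
  integral_R f d(m x m) = (integral_a1^b1 u^3 du) * (integral_a2^b2 v^3 dv).
Inner integral in u: integral_{1}^{4} u^3 du = (4^4 - 1^4)/4
  = 255/4.
Inner integral in v: integral_{-1}^{2} v^3 dv = (2^4 - (-1)^4)/4
  = 15/4.
Product: (255/4) * (15/4) = 3825/16.

3825/16


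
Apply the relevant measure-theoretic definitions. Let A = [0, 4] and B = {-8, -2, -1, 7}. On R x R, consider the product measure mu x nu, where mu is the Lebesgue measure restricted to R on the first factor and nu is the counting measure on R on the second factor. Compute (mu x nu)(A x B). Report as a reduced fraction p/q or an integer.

For a measurable rectangle A x B, the product measure satisfies
  (mu x nu)(A x B) = mu(A) * nu(B).
  mu(A) = 4.
  nu(B) = 4.
  (mu x nu)(A x B) = 4 * 4 = 16.

16


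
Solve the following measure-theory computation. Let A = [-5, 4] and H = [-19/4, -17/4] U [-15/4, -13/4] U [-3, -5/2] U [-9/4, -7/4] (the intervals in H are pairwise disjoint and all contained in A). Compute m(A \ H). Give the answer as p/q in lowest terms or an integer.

The ambient interval has length m(A) = 4 - (-5) = 9.
Since the holes are disjoint and sit inside A, by finite additivity
  m(H) = sum_i (b_i - a_i), and m(A \ H) = m(A) - m(H).
Computing the hole measures:
  m(H_1) = -17/4 - (-19/4) = 1/2.
  m(H_2) = -13/4 - (-15/4) = 1/2.
  m(H_3) = -5/2 - (-3) = 1/2.
  m(H_4) = -7/4 - (-9/4) = 1/2.
Summed: m(H) = 1/2 + 1/2 + 1/2 + 1/2 = 2.
So m(A \ H) = 9 - 2 = 7.

7


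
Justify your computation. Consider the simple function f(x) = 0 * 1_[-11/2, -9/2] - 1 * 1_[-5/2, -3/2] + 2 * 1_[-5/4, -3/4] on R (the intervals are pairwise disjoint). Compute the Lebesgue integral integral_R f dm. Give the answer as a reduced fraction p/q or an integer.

For a simple function f = sum_i c_i * 1_{A_i} with disjoint A_i,
  integral f dm = sum_i c_i * m(A_i).
Lengths of the A_i:
  m(A_1) = -9/2 - (-11/2) = 1.
  m(A_2) = -3/2 - (-5/2) = 1.
  m(A_3) = -3/4 - (-5/4) = 1/2.
Contributions c_i * m(A_i):
  (0) * (1) = 0.
  (-1) * (1) = -1.
  (2) * (1/2) = 1.
Total: 0 - 1 + 1 = 0.

0


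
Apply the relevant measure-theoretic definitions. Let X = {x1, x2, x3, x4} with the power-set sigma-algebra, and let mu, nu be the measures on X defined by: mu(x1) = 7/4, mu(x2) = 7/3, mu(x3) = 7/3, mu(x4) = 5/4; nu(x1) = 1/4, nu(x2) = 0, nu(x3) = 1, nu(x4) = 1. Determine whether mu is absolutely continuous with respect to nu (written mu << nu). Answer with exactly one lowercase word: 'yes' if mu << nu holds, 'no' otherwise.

mu << nu means: every nu-null measurable set is also mu-null; equivalently, for every atom x, if nu({x}) = 0 then mu({x}) = 0.
Checking each atom:
  x1: nu = 1/4 > 0 -> no constraint.
  x2: nu = 0, mu = 7/3 > 0 -> violates mu << nu.
  x3: nu = 1 > 0 -> no constraint.
  x4: nu = 1 > 0 -> no constraint.
The atom(s) x2 violate the condition (nu = 0 but mu > 0). Therefore mu is NOT absolutely continuous w.r.t. nu.

no


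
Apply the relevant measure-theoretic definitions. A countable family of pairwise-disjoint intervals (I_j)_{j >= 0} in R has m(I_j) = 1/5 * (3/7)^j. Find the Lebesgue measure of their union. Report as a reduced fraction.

By countable additivity of the Lebesgue measure on pairwise disjoint measurable sets,
  m(union_{j >= 0} I_j) = sum_{j >= 0} m(I_j) = sum_{j >= 0} a * r^j,
  with a = 1/5 and r = 3/7.
Since 0 < r = 3/7 < 1, the geometric series converges:
  sum_{j >= 0} a * r^j = a / (1 - r).
  = 1/5 / (1 - 3/7)
  = 1/5 / (4/7)
  = 7/20.

7/20


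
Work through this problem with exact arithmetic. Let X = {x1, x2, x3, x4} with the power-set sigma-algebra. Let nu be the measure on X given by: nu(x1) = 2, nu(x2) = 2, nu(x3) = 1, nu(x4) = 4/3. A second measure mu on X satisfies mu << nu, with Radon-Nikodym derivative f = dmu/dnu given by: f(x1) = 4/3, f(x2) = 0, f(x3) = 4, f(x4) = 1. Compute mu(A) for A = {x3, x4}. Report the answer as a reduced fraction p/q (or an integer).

By the defining property of the Radon-Nikodym derivative, for every measurable set A,
  mu(A) = integral_A f dnu.
Since nu is a discrete measure concentrated on the atoms of X, the integral over A reduces to the sum
  mu(A) = sum_{x in A} f(x) * nu({x}).
Computing each term:
  x3: f(x3) * nu(x3) = 4 * 1 = 4.
  x4: f(x4) * nu(x4) = 1 * 4/3 = 4/3.
Summing: mu(A) = 4 + 4/3 = 16/3.

16/3


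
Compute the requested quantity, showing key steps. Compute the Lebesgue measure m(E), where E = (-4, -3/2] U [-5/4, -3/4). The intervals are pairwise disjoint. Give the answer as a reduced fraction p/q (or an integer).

For pairwise disjoint intervals, m(union_i I_i) = sum_i m(I_i),
and m is invariant under swapping open/closed endpoints (single points have measure 0).
So m(E) = sum_i (b_i - a_i).
  I_1 has length -3/2 - (-4) = 5/2.
  I_2 has length -3/4 - (-5/4) = 1/2.
Summing:
  m(E) = 5/2 + 1/2 = 3.

3


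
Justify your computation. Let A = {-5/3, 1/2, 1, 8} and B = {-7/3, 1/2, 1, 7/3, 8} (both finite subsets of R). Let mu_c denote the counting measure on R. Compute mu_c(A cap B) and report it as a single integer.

Counting measure on a finite set equals cardinality. mu_c(A cap B) = |A cap B| (elements appearing in both).
Enumerating the elements of A that also lie in B gives 3 element(s).
So mu_c(A cap B) = 3.

3


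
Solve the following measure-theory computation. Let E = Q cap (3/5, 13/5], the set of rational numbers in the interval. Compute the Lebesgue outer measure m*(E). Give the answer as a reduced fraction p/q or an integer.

E = Q cap (3/5, 13/5] is a subset of Q, which is countable. Enumerate Q = {q_1, q_2, ...}; for any eps > 0, cover q_k by the open interval (q_k - eps/2^(k+1), q_k + eps/2^(k+1)), of length eps/2^k. The total cover length is sum_{k>=1} eps/2^k = eps. Hence m*(E) <= m*(Q) <= eps for every eps > 0, and since outer measure is non-negative, m*(E) = 0.

0


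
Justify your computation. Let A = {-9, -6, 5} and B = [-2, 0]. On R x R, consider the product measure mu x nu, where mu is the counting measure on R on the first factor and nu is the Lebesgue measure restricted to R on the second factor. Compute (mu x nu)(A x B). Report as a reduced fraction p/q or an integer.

For a measurable rectangle A x B, the product measure satisfies
  (mu x nu)(A x B) = mu(A) * nu(B).
  mu(A) = 3.
  nu(B) = 2.
  (mu x nu)(A x B) = 3 * 2 = 6.

6


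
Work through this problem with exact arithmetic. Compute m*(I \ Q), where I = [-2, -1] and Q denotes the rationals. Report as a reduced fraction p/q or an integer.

The interval I = [-2, -1] has m(I) = -1 - (-2) = 1 (endpoints are measure-zero, so open/closed/half-open agree). Write I = (I cap Q) u (I \ Q). The rationals in I are countable, so m*(I cap Q) = 0 (cover each rational by intervals whose total length is arbitrarily small). By countable subadditivity m*(I) <= m*(I cap Q) + m*(I \ Q), hence m*(I \ Q) >= m(I) = 1. The reverse inequality m*(I \ Q) <= m*(I) = 1 is trivial since (I \ Q) is a subset of I. Therefore m*(I \ Q) = 1.

1


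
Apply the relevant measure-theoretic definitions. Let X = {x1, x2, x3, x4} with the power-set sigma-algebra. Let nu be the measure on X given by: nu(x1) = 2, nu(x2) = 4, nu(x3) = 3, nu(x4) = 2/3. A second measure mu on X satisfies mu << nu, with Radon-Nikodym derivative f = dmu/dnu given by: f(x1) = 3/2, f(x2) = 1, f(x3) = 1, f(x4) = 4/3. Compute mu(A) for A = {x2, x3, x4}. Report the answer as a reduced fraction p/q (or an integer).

By the defining property of the Radon-Nikodym derivative, for every measurable set A,
  mu(A) = integral_A f dnu.
Since nu is a discrete measure concentrated on the atoms of X, the integral over A reduces to the sum
  mu(A) = sum_{x in A} f(x) * nu({x}).
Computing each term:
  x2: f(x2) * nu(x2) = 1 * 4 = 4.
  x3: f(x3) * nu(x3) = 1 * 3 = 3.
  x4: f(x4) * nu(x4) = 4/3 * 2/3 = 8/9.
Summing: mu(A) = 4 + 3 + 8/9 = 71/9.

71/9


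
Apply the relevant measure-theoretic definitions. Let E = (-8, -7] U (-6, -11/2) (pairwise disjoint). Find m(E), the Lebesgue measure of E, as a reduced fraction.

For pairwise disjoint intervals, m(union_i I_i) = sum_i m(I_i),
and m is invariant under swapping open/closed endpoints (single points have measure 0).
So m(E) = sum_i (b_i - a_i).
  I_1 has length -7 - (-8) = 1.
  I_2 has length -11/2 - (-6) = 1/2.
Summing:
  m(E) = 1 + 1/2 = 3/2.

3/2


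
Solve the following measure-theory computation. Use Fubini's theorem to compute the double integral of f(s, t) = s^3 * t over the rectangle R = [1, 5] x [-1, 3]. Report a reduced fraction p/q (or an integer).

f(s, t) is a tensor product of a function of s and a function of t, and both factors are bounded continuous (hence Lebesgue integrable) on the rectangle, so Fubini's theorem applies:
  integral_R f d(m x m) = (integral_a1^b1 s^3 ds) * (integral_a2^b2 t dt).
Inner integral in s: integral_{1}^{5} s^3 ds = (5^4 - 1^4)/4
  = 156.
Inner integral in t: integral_{-1}^{3} t dt = (3^2 - (-1)^2)/2
  = 4.
Product: (156) * (4) = 624.

624


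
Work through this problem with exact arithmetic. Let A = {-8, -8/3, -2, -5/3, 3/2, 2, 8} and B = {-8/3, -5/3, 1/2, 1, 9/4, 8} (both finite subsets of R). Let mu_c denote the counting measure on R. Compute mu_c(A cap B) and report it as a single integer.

Counting measure on a finite set equals cardinality. mu_c(A cap B) = |A cap B| (elements appearing in both).
Enumerating the elements of A that also lie in B gives 3 element(s).
So mu_c(A cap B) = 3.

3


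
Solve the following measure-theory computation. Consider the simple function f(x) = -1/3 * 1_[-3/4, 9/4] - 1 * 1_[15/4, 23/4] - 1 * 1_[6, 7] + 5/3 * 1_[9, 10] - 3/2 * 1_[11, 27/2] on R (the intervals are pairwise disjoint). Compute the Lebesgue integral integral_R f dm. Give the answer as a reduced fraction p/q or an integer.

For a simple function f = sum_i c_i * 1_{A_i} with disjoint A_i,
  integral f dm = sum_i c_i * m(A_i).
Lengths of the A_i:
  m(A_1) = 9/4 - (-3/4) = 3.
  m(A_2) = 23/4 - 15/4 = 2.
  m(A_3) = 7 - 6 = 1.
  m(A_4) = 10 - 9 = 1.
  m(A_5) = 27/2 - 11 = 5/2.
Contributions c_i * m(A_i):
  (-1/3) * (3) = -1.
  (-1) * (2) = -2.
  (-1) * (1) = -1.
  (5/3) * (1) = 5/3.
  (-3/2) * (5/2) = -15/4.
Total: -1 - 2 - 1 + 5/3 - 15/4 = -73/12.

-73/12


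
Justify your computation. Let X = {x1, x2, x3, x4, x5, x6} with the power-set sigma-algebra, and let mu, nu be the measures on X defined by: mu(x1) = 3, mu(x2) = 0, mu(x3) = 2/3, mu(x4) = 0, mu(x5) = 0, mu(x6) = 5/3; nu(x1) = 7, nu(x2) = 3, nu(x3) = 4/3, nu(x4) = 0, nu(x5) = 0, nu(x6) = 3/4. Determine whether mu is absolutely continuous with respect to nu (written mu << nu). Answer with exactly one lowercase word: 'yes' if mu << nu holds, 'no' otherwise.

mu << nu means: every nu-null measurable set is also mu-null; equivalently, for every atom x, if nu({x}) = 0 then mu({x}) = 0.
Checking each atom:
  x1: nu = 7 > 0 -> no constraint.
  x2: nu = 3 > 0 -> no constraint.
  x3: nu = 4/3 > 0 -> no constraint.
  x4: nu = 0, mu = 0 -> consistent with mu << nu.
  x5: nu = 0, mu = 0 -> consistent with mu << nu.
  x6: nu = 3/4 > 0 -> no constraint.
No atom violates the condition. Therefore mu << nu.

yes


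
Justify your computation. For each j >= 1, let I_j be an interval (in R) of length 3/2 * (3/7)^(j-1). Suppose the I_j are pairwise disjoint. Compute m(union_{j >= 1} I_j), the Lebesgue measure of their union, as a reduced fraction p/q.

By countable additivity of the Lebesgue measure on pairwise disjoint measurable sets,
  m(union_{j >= 1} I_j) = sum_{j >= 1} m(I_j) = sum_{j >= 1} a * r^(j-1),
  with a = 3/2 and r = 3/7.
Since 0 < r = 3/7 < 1, the geometric series converges:
  sum_{j >= 1} a * r^(j-1) = a / (1 - r).
  = 3/2 / (1 - 3/7)
  = 3/2 / (4/7)
  = 21/8.

21/8


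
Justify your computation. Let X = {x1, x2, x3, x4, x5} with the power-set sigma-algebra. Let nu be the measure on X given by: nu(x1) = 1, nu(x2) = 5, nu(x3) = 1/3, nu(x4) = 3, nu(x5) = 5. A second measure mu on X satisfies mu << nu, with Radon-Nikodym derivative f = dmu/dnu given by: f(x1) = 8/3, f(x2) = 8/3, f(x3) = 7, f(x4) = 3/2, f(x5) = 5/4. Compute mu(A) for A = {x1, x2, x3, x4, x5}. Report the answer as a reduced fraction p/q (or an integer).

By the defining property of the Radon-Nikodym derivative, for every measurable set A,
  mu(A) = integral_A f dnu.
Since nu is a discrete measure concentrated on the atoms of X, the integral over A reduces to the sum
  mu(A) = sum_{x in A} f(x) * nu({x}).
Computing each term:
  x1: f(x1) * nu(x1) = 8/3 * 1 = 8/3.
  x2: f(x2) * nu(x2) = 8/3 * 5 = 40/3.
  x3: f(x3) * nu(x3) = 7 * 1/3 = 7/3.
  x4: f(x4) * nu(x4) = 3/2 * 3 = 9/2.
  x5: f(x5) * nu(x5) = 5/4 * 5 = 25/4.
Summing: mu(A) = 8/3 + 40/3 + 7/3 + 9/2 + 25/4 = 349/12.

349/12


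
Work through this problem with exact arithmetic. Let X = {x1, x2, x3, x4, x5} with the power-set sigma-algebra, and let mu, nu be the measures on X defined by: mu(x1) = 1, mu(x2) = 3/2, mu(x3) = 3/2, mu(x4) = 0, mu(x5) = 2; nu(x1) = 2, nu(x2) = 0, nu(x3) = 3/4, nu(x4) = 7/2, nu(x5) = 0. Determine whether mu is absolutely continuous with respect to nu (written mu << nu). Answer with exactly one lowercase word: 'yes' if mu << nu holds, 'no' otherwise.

mu << nu means: every nu-null measurable set is also mu-null; equivalently, for every atom x, if nu({x}) = 0 then mu({x}) = 0.
Checking each atom:
  x1: nu = 2 > 0 -> no constraint.
  x2: nu = 0, mu = 3/2 > 0 -> violates mu << nu.
  x3: nu = 3/4 > 0 -> no constraint.
  x4: nu = 7/2 > 0 -> no constraint.
  x5: nu = 0, mu = 2 > 0 -> violates mu << nu.
The atom(s) x2, x5 violate the condition (nu = 0 but mu > 0). Therefore mu is NOT absolutely continuous w.r.t. nu.

no


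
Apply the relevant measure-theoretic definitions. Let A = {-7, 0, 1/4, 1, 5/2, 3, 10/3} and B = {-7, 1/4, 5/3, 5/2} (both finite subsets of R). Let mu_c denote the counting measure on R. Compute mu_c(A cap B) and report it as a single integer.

Counting measure on a finite set equals cardinality. mu_c(A cap B) = |A cap B| (elements appearing in both).
Enumerating the elements of A that also lie in B gives 3 element(s).
So mu_c(A cap B) = 3.

3


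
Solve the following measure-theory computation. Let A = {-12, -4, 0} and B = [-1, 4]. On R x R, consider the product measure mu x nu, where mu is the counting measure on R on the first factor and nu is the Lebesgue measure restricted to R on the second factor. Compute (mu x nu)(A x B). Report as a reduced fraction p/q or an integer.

For a measurable rectangle A x B, the product measure satisfies
  (mu x nu)(A x B) = mu(A) * nu(B).
  mu(A) = 3.
  nu(B) = 5.
  (mu x nu)(A x B) = 3 * 5 = 15.

15


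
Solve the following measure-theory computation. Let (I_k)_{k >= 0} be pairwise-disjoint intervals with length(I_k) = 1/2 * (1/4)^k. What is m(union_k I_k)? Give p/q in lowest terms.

By countable additivity of the Lebesgue measure on pairwise disjoint measurable sets,
  m(union_{k >= 0} I_k) = sum_{k >= 0} m(I_k) = sum_{k >= 0} a * r^k,
  with a = 1/2 and r = 1/4.
Since 0 < r = 1/4 < 1, the geometric series converges:
  sum_{k >= 0} a * r^k = a / (1 - r).
  = 1/2 / (1 - 1/4)
  = 1/2 / (3/4)
  = 2/3.

2/3


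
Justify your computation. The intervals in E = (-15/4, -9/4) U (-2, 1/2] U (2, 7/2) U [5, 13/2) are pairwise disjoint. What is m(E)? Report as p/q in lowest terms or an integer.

For pairwise disjoint intervals, m(union_i I_i) = sum_i m(I_i),
and m is invariant under swapping open/closed endpoints (single points have measure 0).
So m(E) = sum_i (b_i - a_i).
  I_1 has length -9/4 - (-15/4) = 3/2.
  I_2 has length 1/2 - (-2) = 5/2.
  I_3 has length 7/2 - 2 = 3/2.
  I_4 has length 13/2 - 5 = 3/2.
Summing:
  m(E) = 3/2 + 5/2 + 3/2 + 3/2 = 7.

7


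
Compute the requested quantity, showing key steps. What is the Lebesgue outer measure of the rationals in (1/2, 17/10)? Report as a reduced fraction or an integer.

Q cap (1/2, 17/10) is countable; list its elements as q_1, q_2, ... . Fix eps > 0 and cover the k-th point by an interval of length eps * 2^(-k). The cover has total length eps * sum_{k>=1} 2^(-k) = eps, so by definition of outer measure m*(Q cap (1/2, 17/10)) <= eps. Since eps was arbitrary and m* >= 0, the outer measure is 0.

0


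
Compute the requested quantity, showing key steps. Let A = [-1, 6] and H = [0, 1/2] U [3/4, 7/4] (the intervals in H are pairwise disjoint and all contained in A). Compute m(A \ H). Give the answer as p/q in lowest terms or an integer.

The ambient interval has length m(A) = 6 - (-1) = 7.
Since the holes are disjoint and sit inside A, by finite additivity
  m(H) = sum_i (b_i - a_i), and m(A \ H) = m(A) - m(H).
Computing the hole measures:
  m(H_1) = 1/2 - 0 = 1/2.
  m(H_2) = 7/4 - 3/4 = 1.
Summed: m(H) = 1/2 + 1 = 3/2.
So m(A \ H) = 7 - 3/2 = 11/2.

11/2


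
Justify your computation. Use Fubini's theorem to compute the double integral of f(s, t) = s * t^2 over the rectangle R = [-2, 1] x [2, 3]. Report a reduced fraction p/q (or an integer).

f(s, t) is a tensor product of a function of s and a function of t, and both factors are bounded continuous (hence Lebesgue integrable) on the rectangle, so Fubini's theorem applies:
  integral_R f d(m x m) = (integral_a1^b1 s ds) * (integral_a2^b2 t^2 dt).
Inner integral in s: integral_{-2}^{1} s ds = (1^2 - (-2)^2)/2
  = -3/2.
Inner integral in t: integral_{2}^{3} t^2 dt = (3^3 - 2^3)/3
  = 19/3.
Product: (-3/2) * (19/3) = -19/2.

-19/2


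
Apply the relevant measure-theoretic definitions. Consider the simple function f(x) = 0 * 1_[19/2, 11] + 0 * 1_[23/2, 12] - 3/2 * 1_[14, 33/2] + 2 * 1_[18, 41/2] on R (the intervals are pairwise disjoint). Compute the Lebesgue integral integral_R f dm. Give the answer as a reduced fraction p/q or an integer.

For a simple function f = sum_i c_i * 1_{A_i} with disjoint A_i,
  integral f dm = sum_i c_i * m(A_i).
Lengths of the A_i:
  m(A_1) = 11 - 19/2 = 3/2.
  m(A_2) = 12 - 23/2 = 1/2.
  m(A_3) = 33/2 - 14 = 5/2.
  m(A_4) = 41/2 - 18 = 5/2.
Contributions c_i * m(A_i):
  (0) * (3/2) = 0.
  (0) * (1/2) = 0.
  (-3/2) * (5/2) = -15/4.
  (2) * (5/2) = 5.
Total: 0 + 0 - 15/4 + 5 = 5/4.

5/4


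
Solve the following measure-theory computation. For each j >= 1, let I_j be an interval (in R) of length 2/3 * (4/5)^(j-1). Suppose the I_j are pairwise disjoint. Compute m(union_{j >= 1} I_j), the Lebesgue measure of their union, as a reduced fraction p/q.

By countable additivity of the Lebesgue measure on pairwise disjoint measurable sets,
  m(union_{j >= 1} I_j) = sum_{j >= 1} m(I_j) = sum_{j >= 1} a * r^(j-1),
  with a = 2/3 and r = 4/5.
Since 0 < r = 4/5 < 1, the geometric series converges:
  sum_{j >= 1} a * r^(j-1) = a / (1 - r).
  = 2/3 / (1 - 4/5)
  = 2/3 / (1/5)
  = 10/3.

10/3


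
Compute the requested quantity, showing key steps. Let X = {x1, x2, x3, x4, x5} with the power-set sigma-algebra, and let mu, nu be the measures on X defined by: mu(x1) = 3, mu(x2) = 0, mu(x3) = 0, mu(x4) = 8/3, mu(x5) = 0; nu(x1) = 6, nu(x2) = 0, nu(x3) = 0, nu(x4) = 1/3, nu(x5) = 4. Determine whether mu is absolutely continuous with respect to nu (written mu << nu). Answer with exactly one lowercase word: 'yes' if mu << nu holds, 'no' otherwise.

mu << nu means: every nu-null measurable set is also mu-null; equivalently, for every atom x, if nu({x}) = 0 then mu({x}) = 0.
Checking each atom:
  x1: nu = 6 > 0 -> no constraint.
  x2: nu = 0, mu = 0 -> consistent with mu << nu.
  x3: nu = 0, mu = 0 -> consistent with mu << nu.
  x4: nu = 1/3 > 0 -> no constraint.
  x5: nu = 4 > 0 -> no constraint.
No atom violates the condition. Therefore mu << nu.

yes


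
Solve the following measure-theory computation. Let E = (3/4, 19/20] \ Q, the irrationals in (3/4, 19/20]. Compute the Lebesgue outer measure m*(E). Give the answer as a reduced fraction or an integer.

The interval I = (3/4, 19/20] has m(I) = 19/20 - 3/4 = 1/5 (endpoints are measure-zero, so open/closed/half-open agree). Write I = (I cap Q) u (I \ Q). The rationals in I are countable, so m*(I cap Q) = 0 (cover each rational by intervals whose total length is arbitrarily small). By countable subadditivity m*(I) <= m*(I cap Q) + m*(I \ Q), hence m*(I \ Q) >= m(I) = 1/5. The reverse inequality m*(I \ Q) <= m*(I) = 1/5 is trivial since (I \ Q) is a subset of I. Therefore m*(I \ Q) = 1/5.

1/5


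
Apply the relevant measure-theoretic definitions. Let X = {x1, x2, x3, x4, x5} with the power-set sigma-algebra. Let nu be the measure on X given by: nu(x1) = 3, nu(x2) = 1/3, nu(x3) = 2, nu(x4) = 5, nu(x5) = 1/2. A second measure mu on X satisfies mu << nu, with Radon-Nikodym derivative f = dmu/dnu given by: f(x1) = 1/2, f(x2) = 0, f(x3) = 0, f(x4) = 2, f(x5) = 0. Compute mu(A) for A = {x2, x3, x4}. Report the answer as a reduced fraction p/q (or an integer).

By the defining property of the Radon-Nikodym derivative, for every measurable set A,
  mu(A) = integral_A f dnu.
Since nu is a discrete measure concentrated on the atoms of X, the integral over A reduces to the sum
  mu(A) = sum_{x in A} f(x) * nu({x}).
Computing each term:
  x2: f(x2) * nu(x2) = 0 * 1/3 = 0.
  x3: f(x3) * nu(x3) = 0 * 2 = 0.
  x4: f(x4) * nu(x4) = 2 * 5 = 10.
Summing: mu(A) = 0 + 0 + 10 = 10.

10


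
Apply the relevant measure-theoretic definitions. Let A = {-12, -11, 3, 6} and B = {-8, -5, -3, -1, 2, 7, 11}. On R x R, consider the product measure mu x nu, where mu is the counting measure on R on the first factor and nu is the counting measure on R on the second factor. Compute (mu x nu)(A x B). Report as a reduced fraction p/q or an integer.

For a measurable rectangle A x B, the product measure satisfies
  (mu x nu)(A x B) = mu(A) * nu(B).
  mu(A) = 4.
  nu(B) = 7.
  (mu x nu)(A x B) = 4 * 7 = 28.

28


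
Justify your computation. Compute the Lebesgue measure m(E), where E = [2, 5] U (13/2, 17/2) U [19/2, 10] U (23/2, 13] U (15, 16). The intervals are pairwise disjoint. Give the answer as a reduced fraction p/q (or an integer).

For pairwise disjoint intervals, m(union_i I_i) = sum_i m(I_i),
and m is invariant under swapping open/closed endpoints (single points have measure 0).
So m(E) = sum_i (b_i - a_i).
  I_1 has length 5 - 2 = 3.
  I_2 has length 17/2 - 13/2 = 2.
  I_3 has length 10 - 19/2 = 1/2.
  I_4 has length 13 - 23/2 = 3/2.
  I_5 has length 16 - 15 = 1.
Summing:
  m(E) = 3 + 2 + 1/2 + 3/2 + 1 = 8.

8


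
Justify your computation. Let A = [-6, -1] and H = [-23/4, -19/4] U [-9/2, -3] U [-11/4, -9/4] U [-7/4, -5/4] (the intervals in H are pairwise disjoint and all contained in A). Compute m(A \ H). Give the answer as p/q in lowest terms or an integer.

The ambient interval has length m(A) = -1 - (-6) = 5.
Since the holes are disjoint and sit inside A, by finite additivity
  m(H) = sum_i (b_i - a_i), and m(A \ H) = m(A) - m(H).
Computing the hole measures:
  m(H_1) = -19/4 - (-23/4) = 1.
  m(H_2) = -3 - (-9/2) = 3/2.
  m(H_3) = -9/4 - (-11/4) = 1/2.
  m(H_4) = -5/4 - (-7/4) = 1/2.
Summed: m(H) = 1 + 3/2 + 1/2 + 1/2 = 7/2.
So m(A \ H) = 5 - 7/2 = 3/2.

3/2


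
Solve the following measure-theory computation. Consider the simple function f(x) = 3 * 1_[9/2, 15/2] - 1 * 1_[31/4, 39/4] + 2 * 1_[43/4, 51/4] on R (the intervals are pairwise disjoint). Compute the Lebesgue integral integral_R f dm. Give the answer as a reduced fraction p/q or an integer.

For a simple function f = sum_i c_i * 1_{A_i} with disjoint A_i,
  integral f dm = sum_i c_i * m(A_i).
Lengths of the A_i:
  m(A_1) = 15/2 - 9/2 = 3.
  m(A_2) = 39/4 - 31/4 = 2.
  m(A_3) = 51/4 - 43/4 = 2.
Contributions c_i * m(A_i):
  (3) * (3) = 9.
  (-1) * (2) = -2.
  (2) * (2) = 4.
Total: 9 - 2 + 4 = 11.

11


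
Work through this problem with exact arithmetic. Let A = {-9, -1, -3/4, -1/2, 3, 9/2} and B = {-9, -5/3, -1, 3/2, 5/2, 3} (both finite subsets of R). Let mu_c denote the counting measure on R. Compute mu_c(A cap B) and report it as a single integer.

Counting measure on a finite set equals cardinality. mu_c(A cap B) = |A cap B| (elements appearing in both).
Enumerating the elements of A that also lie in B gives 3 element(s).
So mu_c(A cap B) = 3.

3


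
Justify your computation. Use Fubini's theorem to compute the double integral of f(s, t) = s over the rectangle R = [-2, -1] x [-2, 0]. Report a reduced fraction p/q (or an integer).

f(s, t) is a tensor product of a function of s and a function of t, and both factors are bounded continuous (hence Lebesgue integrable) on the rectangle, so Fubini's theorem applies:
  integral_R f d(m x m) = (integral_a1^b1 s ds) * (integral_a2^b2 1 dt).
Inner integral in s: integral_{-2}^{-1} s ds = ((-1)^2 - (-2)^2)/2
  = -3/2.
Inner integral in t: integral_{-2}^{0} 1 dt = (0^1 - (-2)^1)/1
  = 2.
Product: (-3/2) * (2) = -3.

-3


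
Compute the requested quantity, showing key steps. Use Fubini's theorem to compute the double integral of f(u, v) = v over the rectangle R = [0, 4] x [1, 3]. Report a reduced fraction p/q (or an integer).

f(u, v) is a tensor product of a function of u and a function of v, and both factors are bounded continuous (hence Lebesgue integrable) on the rectangle, so Fubini's theorem applies:
  integral_R f d(m x m) = (integral_a1^b1 1 du) * (integral_a2^b2 v dv).
Inner integral in u: integral_{0}^{4} 1 du = (4^1 - 0^1)/1
  = 4.
Inner integral in v: integral_{1}^{3} v dv = (3^2 - 1^2)/2
  = 4.
Product: (4) * (4) = 16.

16


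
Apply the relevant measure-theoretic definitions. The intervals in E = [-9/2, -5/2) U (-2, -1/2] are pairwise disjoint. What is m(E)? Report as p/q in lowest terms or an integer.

For pairwise disjoint intervals, m(union_i I_i) = sum_i m(I_i),
and m is invariant under swapping open/closed endpoints (single points have measure 0).
So m(E) = sum_i (b_i - a_i).
  I_1 has length -5/2 - (-9/2) = 2.
  I_2 has length -1/2 - (-2) = 3/2.
Summing:
  m(E) = 2 + 3/2 = 7/2.

7/2


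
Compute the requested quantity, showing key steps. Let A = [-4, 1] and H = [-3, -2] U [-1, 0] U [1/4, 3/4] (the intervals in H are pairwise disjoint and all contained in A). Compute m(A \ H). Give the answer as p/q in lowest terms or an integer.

The ambient interval has length m(A) = 1 - (-4) = 5.
Since the holes are disjoint and sit inside A, by finite additivity
  m(H) = sum_i (b_i - a_i), and m(A \ H) = m(A) - m(H).
Computing the hole measures:
  m(H_1) = -2 - (-3) = 1.
  m(H_2) = 0 - (-1) = 1.
  m(H_3) = 3/4 - 1/4 = 1/2.
Summed: m(H) = 1 + 1 + 1/2 = 5/2.
So m(A \ H) = 5 - 5/2 = 5/2.

5/2


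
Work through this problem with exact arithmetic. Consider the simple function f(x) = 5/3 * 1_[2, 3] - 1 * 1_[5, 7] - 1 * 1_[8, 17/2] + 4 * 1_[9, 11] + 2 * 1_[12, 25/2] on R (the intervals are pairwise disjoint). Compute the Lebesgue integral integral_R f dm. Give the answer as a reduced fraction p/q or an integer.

For a simple function f = sum_i c_i * 1_{A_i} with disjoint A_i,
  integral f dm = sum_i c_i * m(A_i).
Lengths of the A_i:
  m(A_1) = 3 - 2 = 1.
  m(A_2) = 7 - 5 = 2.
  m(A_3) = 17/2 - 8 = 1/2.
  m(A_4) = 11 - 9 = 2.
  m(A_5) = 25/2 - 12 = 1/2.
Contributions c_i * m(A_i):
  (5/3) * (1) = 5/3.
  (-1) * (2) = -2.
  (-1) * (1/2) = -1/2.
  (4) * (2) = 8.
  (2) * (1/2) = 1.
Total: 5/3 - 2 - 1/2 + 8 + 1 = 49/6.

49/6


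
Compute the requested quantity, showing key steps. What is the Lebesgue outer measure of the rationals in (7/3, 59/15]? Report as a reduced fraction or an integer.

The set Q cap (7/3, 59/15] is countable (a subset of the countable set Q). Lebesgue outer measure of any countable set is 0: each singleton {q} has m*({q}) = 0, and by countable subadditivity m*(union_k {q_k}) <= sum_k m*({q_k}) = sum_k 0 = 0. The reverse inequality m*(E) >= 0 is automatic. So m*(Q cap (7/3, 59/15]) = 0.

0


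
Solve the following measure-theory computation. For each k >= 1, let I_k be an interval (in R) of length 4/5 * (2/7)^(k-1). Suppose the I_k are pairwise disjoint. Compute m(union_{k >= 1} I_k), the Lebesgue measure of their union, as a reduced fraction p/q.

By countable additivity of the Lebesgue measure on pairwise disjoint measurable sets,
  m(union_{k >= 1} I_k) = sum_{k >= 1} m(I_k) = sum_{k >= 1} a * r^(k-1),
  with a = 4/5 and r = 2/7.
Since 0 < r = 2/7 < 1, the geometric series converges:
  sum_{k >= 1} a * r^(k-1) = a / (1 - r).
  = 4/5 / (1 - 2/7)
  = 4/5 / (5/7)
  = 28/25.

28/25


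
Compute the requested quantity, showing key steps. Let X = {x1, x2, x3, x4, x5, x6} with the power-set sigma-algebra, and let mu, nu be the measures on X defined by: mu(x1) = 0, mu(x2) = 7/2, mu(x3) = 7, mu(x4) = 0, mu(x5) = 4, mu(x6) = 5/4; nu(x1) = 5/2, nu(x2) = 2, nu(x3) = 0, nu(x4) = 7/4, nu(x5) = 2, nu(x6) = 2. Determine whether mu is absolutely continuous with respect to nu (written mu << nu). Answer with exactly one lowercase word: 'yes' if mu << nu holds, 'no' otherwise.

mu << nu means: every nu-null measurable set is also mu-null; equivalently, for every atom x, if nu({x}) = 0 then mu({x}) = 0.
Checking each atom:
  x1: nu = 5/2 > 0 -> no constraint.
  x2: nu = 2 > 0 -> no constraint.
  x3: nu = 0, mu = 7 > 0 -> violates mu << nu.
  x4: nu = 7/4 > 0 -> no constraint.
  x5: nu = 2 > 0 -> no constraint.
  x6: nu = 2 > 0 -> no constraint.
The atom(s) x3 violate the condition (nu = 0 but mu > 0). Therefore mu is NOT absolutely continuous w.r.t. nu.

no


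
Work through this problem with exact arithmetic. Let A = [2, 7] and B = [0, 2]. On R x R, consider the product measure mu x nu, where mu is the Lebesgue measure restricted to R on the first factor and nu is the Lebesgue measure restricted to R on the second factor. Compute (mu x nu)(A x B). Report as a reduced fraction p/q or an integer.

For a measurable rectangle A x B, the product measure satisfies
  (mu x nu)(A x B) = mu(A) * nu(B).
  mu(A) = 5.
  nu(B) = 2.
  (mu x nu)(A x B) = 5 * 2 = 10.

10


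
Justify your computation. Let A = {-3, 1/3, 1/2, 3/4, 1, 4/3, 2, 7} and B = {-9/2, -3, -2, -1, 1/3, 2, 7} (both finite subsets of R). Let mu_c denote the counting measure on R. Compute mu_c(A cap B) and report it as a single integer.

Counting measure on a finite set equals cardinality. mu_c(A cap B) = |A cap B| (elements appearing in both).
Enumerating the elements of A that also lie in B gives 4 element(s).
So mu_c(A cap B) = 4.

4


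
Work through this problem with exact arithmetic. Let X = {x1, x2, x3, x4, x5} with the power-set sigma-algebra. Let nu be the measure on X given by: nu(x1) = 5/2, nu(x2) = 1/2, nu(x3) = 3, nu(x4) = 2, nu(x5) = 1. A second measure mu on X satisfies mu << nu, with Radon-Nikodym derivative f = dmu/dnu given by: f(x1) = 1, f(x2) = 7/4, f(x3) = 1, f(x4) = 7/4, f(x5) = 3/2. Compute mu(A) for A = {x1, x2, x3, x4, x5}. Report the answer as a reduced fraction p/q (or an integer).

By the defining property of the Radon-Nikodym derivative, for every measurable set A,
  mu(A) = integral_A f dnu.
Since nu is a discrete measure concentrated on the atoms of X, the integral over A reduces to the sum
  mu(A) = sum_{x in A} f(x) * nu({x}).
Computing each term:
  x1: f(x1) * nu(x1) = 1 * 5/2 = 5/2.
  x2: f(x2) * nu(x2) = 7/4 * 1/2 = 7/8.
  x3: f(x3) * nu(x3) = 1 * 3 = 3.
  x4: f(x4) * nu(x4) = 7/4 * 2 = 7/2.
  x5: f(x5) * nu(x5) = 3/2 * 1 = 3/2.
Summing: mu(A) = 5/2 + 7/8 + 3 + 7/2 + 3/2 = 91/8.

91/8


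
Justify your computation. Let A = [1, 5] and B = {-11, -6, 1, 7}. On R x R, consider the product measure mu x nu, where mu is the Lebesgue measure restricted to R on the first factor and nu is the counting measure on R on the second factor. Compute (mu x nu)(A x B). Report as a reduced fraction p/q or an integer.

For a measurable rectangle A x B, the product measure satisfies
  (mu x nu)(A x B) = mu(A) * nu(B).
  mu(A) = 4.
  nu(B) = 4.
  (mu x nu)(A x B) = 4 * 4 = 16.

16


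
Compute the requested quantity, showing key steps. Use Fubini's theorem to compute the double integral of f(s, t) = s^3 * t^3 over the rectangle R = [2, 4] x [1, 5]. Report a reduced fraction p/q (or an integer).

f(s, t) is a tensor product of a function of s and a function of t, and both factors are bounded continuous (hence Lebesgue integrable) on the rectangle, so Fubini's theorem applies:
  integral_R f d(m x m) = (integral_a1^b1 s^3 ds) * (integral_a2^b2 t^3 dt).
Inner integral in s: integral_{2}^{4} s^3 ds = (4^4 - 2^4)/4
  = 60.
Inner integral in t: integral_{1}^{5} t^3 dt = (5^4 - 1^4)/4
  = 156.
Product: (60) * (156) = 9360.

9360


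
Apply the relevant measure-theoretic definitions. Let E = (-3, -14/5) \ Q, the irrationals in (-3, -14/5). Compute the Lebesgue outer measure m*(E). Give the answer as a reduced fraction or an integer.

The interval I = (-3, -14/5) has m(I) = -14/5 - (-3) = 1/5 (endpoints are measure-zero, so open/closed/half-open agree). Write I = (I cap Q) u (I \ Q). The rationals in I are countable, so m*(I cap Q) = 0 (cover each rational by intervals whose total length is arbitrarily small). By countable subadditivity m*(I) <= m*(I cap Q) + m*(I \ Q), hence m*(I \ Q) >= m(I) = 1/5. The reverse inequality m*(I \ Q) <= m*(I) = 1/5 is trivial since (I \ Q) is a subset of I. Therefore m*(I \ Q) = 1/5.

1/5


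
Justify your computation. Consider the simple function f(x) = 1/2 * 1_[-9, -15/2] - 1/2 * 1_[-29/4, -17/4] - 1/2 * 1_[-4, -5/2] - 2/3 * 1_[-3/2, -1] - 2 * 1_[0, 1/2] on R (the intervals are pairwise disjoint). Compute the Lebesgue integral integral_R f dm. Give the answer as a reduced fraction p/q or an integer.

For a simple function f = sum_i c_i * 1_{A_i} with disjoint A_i,
  integral f dm = sum_i c_i * m(A_i).
Lengths of the A_i:
  m(A_1) = -15/2 - (-9) = 3/2.
  m(A_2) = -17/4 - (-29/4) = 3.
  m(A_3) = -5/2 - (-4) = 3/2.
  m(A_4) = -1 - (-3/2) = 1/2.
  m(A_5) = 1/2 - 0 = 1/2.
Contributions c_i * m(A_i):
  (1/2) * (3/2) = 3/4.
  (-1/2) * (3) = -3/2.
  (-1/2) * (3/2) = -3/4.
  (-2/3) * (1/2) = -1/3.
  (-2) * (1/2) = -1.
Total: 3/4 - 3/2 - 3/4 - 1/3 - 1 = -17/6.

-17/6


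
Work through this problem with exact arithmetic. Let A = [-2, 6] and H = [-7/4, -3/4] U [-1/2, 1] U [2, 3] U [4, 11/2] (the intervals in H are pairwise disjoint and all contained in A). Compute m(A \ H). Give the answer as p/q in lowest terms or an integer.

The ambient interval has length m(A) = 6 - (-2) = 8.
Since the holes are disjoint and sit inside A, by finite additivity
  m(H) = sum_i (b_i - a_i), and m(A \ H) = m(A) - m(H).
Computing the hole measures:
  m(H_1) = -3/4 - (-7/4) = 1.
  m(H_2) = 1 - (-1/2) = 3/2.
  m(H_3) = 3 - 2 = 1.
  m(H_4) = 11/2 - 4 = 3/2.
Summed: m(H) = 1 + 3/2 + 1 + 3/2 = 5.
So m(A \ H) = 8 - 5 = 3.

3


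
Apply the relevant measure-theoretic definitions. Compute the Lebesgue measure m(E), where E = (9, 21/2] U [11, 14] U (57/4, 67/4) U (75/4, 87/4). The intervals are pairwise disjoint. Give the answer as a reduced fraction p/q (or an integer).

For pairwise disjoint intervals, m(union_i I_i) = sum_i m(I_i),
and m is invariant under swapping open/closed endpoints (single points have measure 0).
So m(E) = sum_i (b_i - a_i).
  I_1 has length 21/2 - 9 = 3/2.
  I_2 has length 14 - 11 = 3.
  I_3 has length 67/4 - 57/4 = 5/2.
  I_4 has length 87/4 - 75/4 = 3.
Summing:
  m(E) = 3/2 + 3 + 5/2 + 3 = 10.

10


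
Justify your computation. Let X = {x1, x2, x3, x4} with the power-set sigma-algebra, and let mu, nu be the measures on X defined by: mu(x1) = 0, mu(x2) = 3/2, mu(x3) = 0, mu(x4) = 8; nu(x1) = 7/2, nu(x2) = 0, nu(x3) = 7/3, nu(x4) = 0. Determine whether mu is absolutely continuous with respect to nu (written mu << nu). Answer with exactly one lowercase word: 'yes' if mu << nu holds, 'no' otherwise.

mu << nu means: every nu-null measurable set is also mu-null; equivalently, for every atom x, if nu({x}) = 0 then mu({x}) = 0.
Checking each atom:
  x1: nu = 7/2 > 0 -> no constraint.
  x2: nu = 0, mu = 3/2 > 0 -> violates mu << nu.
  x3: nu = 7/3 > 0 -> no constraint.
  x4: nu = 0, mu = 8 > 0 -> violates mu << nu.
The atom(s) x2, x4 violate the condition (nu = 0 but mu > 0). Therefore mu is NOT absolutely continuous w.r.t. nu.

no


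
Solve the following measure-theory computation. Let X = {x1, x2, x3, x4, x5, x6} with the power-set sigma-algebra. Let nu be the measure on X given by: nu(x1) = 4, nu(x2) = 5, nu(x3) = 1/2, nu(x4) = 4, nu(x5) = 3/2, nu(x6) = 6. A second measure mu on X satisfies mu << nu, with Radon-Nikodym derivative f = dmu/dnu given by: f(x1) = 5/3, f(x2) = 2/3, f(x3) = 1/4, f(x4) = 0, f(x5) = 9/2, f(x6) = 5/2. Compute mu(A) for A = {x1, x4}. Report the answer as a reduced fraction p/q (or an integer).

By the defining property of the Radon-Nikodym derivative, for every measurable set A,
  mu(A) = integral_A f dnu.
Since nu is a discrete measure concentrated on the atoms of X, the integral over A reduces to the sum
  mu(A) = sum_{x in A} f(x) * nu({x}).
Computing each term:
  x1: f(x1) * nu(x1) = 5/3 * 4 = 20/3.
  x4: f(x4) * nu(x4) = 0 * 4 = 0.
Summing: mu(A) = 20/3 + 0 = 20/3.

20/3
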